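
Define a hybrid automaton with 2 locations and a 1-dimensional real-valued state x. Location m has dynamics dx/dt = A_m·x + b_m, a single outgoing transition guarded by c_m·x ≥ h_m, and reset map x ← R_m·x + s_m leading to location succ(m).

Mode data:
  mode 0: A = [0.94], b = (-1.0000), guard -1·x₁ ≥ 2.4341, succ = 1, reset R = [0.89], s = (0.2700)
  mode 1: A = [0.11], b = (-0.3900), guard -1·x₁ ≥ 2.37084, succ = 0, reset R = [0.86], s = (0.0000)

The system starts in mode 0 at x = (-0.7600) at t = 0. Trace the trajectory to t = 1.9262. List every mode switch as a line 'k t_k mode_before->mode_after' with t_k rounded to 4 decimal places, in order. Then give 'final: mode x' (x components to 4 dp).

Mode 0: guard c·x = 2.4341 hit at Δt = 0.6928 (t = 0.6928), x⁻ = (-2.4341) → reset → x⁺ = (-1.8963), jump to mode 1
Mode 1: guard c·x = 2.3708 hit at Δt = 0.7600 (t = 1.4528), x⁻ = (-2.3708) → reset → x⁺ = (-2.0389), jump to mode 0
Mode 0: guard c·x = 2.4341 hit at Δt = 0.1275 (t = 1.5803), x⁻ = (-2.4341) → reset → x⁺ = (-1.8963), jump to mode 1
Mode 1: flow for 0.3459 to horizon, guard not reached → x = (-2.1074)

1 0.6928 0->1
2 1.4528 1->0
3 1.5803 0->1
final: 1 -2.1074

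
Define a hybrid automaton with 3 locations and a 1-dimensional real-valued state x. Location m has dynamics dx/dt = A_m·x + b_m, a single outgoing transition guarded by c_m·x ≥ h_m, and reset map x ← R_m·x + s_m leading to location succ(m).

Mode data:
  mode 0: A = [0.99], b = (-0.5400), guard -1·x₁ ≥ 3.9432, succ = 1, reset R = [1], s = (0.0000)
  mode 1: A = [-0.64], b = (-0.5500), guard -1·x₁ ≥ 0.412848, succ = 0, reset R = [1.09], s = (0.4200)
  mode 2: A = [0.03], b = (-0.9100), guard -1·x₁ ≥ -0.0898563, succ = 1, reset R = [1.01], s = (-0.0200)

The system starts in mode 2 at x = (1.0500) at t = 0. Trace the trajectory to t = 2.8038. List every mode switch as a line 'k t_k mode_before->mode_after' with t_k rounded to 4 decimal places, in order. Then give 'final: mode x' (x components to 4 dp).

Mode 2: guard c·x = -0.0899 hit at Δt = 1.0754 (t = 1.0754), x⁻ = (0.0899) → reset → x⁺ = (0.0708), jump to mode 1
Mode 1: guard c·x = 0.4128 hit at Δt = 1.1466 (t = 2.2220), x⁻ = (-0.4128) → reset → x⁺ = (-0.0300), jump to mode 0
Mode 0: flow for 0.5818 to horizon, guard not reached → x = (-0.4782)

1 1.0754 2->1
2 2.2220 1->0
final: 0 -0.4782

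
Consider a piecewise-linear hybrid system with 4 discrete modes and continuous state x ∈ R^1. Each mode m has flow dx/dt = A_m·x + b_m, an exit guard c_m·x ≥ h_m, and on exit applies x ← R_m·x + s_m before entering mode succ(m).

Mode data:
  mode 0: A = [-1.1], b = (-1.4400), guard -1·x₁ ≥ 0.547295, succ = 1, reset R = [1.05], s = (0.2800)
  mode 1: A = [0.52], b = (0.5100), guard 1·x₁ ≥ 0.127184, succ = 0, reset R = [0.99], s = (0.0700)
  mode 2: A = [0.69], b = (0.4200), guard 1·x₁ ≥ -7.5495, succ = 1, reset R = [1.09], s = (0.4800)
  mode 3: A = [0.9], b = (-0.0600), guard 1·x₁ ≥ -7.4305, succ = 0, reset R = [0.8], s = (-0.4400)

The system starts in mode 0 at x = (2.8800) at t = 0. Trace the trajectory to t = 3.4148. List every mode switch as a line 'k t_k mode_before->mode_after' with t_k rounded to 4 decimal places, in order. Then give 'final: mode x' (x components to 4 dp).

Mode 0: guard c·x = 0.5473 hit at Δt = 1.5496 (t = 1.5496), x⁻ = (-0.5473) → reset → x⁺ = (-0.2947), jump to mode 1
Mode 1: guard c·x = 0.1272 hit at Δt = 0.9216 (t = 2.4712), x⁻ = (0.1272) → reset → x⁺ = (0.1959), jump to mode 0
Mode 0: guard c·x = 0.5473 hit at Δt = 0.6190 (t = 3.0902), x⁻ = (-0.5473) → reset → x⁺ = (-0.2947), jump to mode 1
Mode 1: flow for 0.3246 to horizon, guard not reached → x = (-0.1685)

1 1.5496 0->1
2 2.4712 1->0
3 3.0902 0->1
final: 1 -0.1685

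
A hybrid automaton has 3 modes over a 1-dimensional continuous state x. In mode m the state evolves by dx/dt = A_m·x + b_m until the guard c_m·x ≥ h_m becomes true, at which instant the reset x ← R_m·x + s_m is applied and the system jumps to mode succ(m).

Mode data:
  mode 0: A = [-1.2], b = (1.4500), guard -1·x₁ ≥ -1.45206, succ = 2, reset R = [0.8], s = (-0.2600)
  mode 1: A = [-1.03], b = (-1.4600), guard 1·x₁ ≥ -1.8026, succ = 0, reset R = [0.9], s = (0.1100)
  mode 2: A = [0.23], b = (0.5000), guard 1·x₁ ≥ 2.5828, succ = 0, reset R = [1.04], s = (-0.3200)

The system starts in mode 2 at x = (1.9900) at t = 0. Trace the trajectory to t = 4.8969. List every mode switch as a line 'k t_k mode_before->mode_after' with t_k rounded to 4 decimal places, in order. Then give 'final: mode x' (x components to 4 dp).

Mode 2: guard c·x = 2.5828 hit at Δt = 0.5787 (t = 0.5787), x⁻ = (2.5828) → reset → x⁺ = (2.3661), jump to mode 0
Mode 0: guard c·x = -1.4521 hit at Δt = 1.2985 (t = 1.8772), x⁻ = (1.4521) → reset → x⁺ = (0.9016), jump to mode 2
Mode 2: guard c·x = 2.5828 hit at Δt = 1.8960 (t = 3.7732), x⁻ = (2.5828) → reset → x⁺ = (2.3661), jump to mode 0
Mode 0: flow for 1.1237 to horizon, guard not reached → x = (1.5089)

1 0.5787 2->0
2 1.8772 0->2
3 3.7732 2->0
final: 0 1.5089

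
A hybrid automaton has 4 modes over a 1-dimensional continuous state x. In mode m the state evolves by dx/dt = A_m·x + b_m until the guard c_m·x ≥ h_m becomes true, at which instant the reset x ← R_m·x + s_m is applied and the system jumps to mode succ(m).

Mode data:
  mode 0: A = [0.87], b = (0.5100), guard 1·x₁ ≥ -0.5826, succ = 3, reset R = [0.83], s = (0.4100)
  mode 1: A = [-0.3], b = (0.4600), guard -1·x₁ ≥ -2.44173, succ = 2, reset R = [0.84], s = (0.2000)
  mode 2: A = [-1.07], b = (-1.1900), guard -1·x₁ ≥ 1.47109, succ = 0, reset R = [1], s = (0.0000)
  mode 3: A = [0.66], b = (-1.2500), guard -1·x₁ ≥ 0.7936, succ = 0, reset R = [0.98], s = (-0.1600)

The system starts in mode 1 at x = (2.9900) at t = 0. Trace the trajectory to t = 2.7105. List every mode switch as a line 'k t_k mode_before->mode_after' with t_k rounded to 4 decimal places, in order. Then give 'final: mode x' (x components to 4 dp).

1 1.5741 1->2
final: 2 -0.1152

Mode 1: guard c·x = -2.4417 hit at Δt = 1.5741 (t = 1.5741), x⁻ = (2.4417) → reset → x⁺ = (2.2511), jump to mode 2
Mode 2: flow for 1.1364 to horizon, guard not reached → x = (-0.1152)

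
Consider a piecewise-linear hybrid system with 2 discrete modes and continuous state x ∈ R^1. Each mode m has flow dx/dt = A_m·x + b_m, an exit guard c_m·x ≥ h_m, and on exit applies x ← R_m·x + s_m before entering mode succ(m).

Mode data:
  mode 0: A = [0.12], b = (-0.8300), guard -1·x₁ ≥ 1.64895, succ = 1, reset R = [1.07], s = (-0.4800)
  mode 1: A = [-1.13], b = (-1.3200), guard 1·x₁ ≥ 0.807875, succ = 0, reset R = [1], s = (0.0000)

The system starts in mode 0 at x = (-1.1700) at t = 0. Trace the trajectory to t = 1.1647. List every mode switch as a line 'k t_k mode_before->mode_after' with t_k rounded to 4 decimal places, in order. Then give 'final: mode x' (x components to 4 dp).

Mode 0: guard c·x = 1.6489 hit at Δt = 0.4795 (t = 0.4795), x⁻ = (-1.6489) → reset → x⁺ = (-2.2444), jump to mode 1
Mode 1: flow for 0.6852 to horizon, guard not reached → x = (-1.6643)

1 0.4795 0->1
final: 1 -1.6643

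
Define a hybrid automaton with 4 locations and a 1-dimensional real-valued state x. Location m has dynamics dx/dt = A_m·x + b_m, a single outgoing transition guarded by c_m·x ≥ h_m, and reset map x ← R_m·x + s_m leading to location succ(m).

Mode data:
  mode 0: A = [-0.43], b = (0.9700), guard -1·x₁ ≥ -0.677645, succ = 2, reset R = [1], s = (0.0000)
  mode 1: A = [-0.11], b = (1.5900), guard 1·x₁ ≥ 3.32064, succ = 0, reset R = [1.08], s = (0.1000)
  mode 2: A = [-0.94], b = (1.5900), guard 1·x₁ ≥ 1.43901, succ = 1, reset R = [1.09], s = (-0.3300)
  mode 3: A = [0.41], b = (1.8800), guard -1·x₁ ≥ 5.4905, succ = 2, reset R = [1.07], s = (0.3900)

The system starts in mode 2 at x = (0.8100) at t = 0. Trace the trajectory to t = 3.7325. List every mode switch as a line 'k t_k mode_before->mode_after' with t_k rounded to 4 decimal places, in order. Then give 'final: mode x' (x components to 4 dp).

1 1.3301 2->1
2 2.8886 1->0
final: 0 3.2510

Mode 2: guard c·x = 1.4390 hit at Δt = 1.3301 (t = 1.3301), x⁻ = (1.4390) → reset → x⁺ = (1.2385), jump to mode 1
Mode 1: guard c·x = 3.3206 hit at Δt = 1.5585 (t = 2.8886), x⁻ = (3.3206) → reset → x⁺ = (3.6863), jump to mode 0
Mode 0: flow for 0.8439 to horizon, guard not reached → x = (3.2510)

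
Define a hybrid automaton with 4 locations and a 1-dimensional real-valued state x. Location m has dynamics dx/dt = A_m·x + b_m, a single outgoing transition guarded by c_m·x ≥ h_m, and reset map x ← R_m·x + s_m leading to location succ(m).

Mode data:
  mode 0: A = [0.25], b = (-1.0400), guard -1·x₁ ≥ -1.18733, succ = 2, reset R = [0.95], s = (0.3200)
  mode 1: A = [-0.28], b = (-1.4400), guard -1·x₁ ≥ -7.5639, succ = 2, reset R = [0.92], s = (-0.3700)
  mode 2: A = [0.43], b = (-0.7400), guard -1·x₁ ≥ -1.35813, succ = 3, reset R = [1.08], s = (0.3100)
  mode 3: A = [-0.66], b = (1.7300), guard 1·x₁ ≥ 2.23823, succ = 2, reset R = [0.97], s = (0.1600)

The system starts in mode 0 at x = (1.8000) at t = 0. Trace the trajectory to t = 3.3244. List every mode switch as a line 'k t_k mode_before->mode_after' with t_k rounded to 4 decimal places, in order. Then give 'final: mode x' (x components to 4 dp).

Mode 0: guard c·x = -1.1873 hit at Δt = 0.9232 (t = 0.9232), x⁻ = (1.1873) → reset → x⁺ = (1.4480), jump to mode 2
Mode 2: guard c·x = -1.3581 hit at Δt = 0.6616 (t = 1.5848), x⁻ = (1.3581) → reset → x⁺ = (1.7768), jump to mode 3
Mode 3: guard c·x = 2.2382 hit at Δt = 1.1980 (t = 2.7828), x⁻ = (2.2382) → reset → x⁺ = (2.3311), jump to mode 2
Mode 2: flow for 0.5416 to horizon, guard not reached → x = (2.4911)

1 0.9232 0->2
2 1.5848 2->3
3 2.7828 3->2
final: 2 2.4911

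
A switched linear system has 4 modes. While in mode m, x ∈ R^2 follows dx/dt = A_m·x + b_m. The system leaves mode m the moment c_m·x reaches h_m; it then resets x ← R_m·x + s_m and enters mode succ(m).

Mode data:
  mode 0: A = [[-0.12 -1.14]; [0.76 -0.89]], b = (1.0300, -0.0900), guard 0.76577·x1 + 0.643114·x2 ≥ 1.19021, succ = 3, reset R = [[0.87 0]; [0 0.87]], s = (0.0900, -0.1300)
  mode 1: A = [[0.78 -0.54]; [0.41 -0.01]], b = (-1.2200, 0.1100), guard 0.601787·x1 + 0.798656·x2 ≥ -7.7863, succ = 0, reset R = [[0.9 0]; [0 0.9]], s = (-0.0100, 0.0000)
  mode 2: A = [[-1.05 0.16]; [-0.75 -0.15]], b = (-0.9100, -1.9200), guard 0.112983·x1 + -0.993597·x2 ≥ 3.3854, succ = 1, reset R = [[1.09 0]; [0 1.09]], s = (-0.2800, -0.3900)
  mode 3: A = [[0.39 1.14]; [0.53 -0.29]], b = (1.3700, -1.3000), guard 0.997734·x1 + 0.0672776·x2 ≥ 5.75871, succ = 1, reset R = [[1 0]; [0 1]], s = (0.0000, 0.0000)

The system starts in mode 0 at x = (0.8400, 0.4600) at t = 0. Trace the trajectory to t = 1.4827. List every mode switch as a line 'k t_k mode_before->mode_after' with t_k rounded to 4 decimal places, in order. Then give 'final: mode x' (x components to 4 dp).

Mode 0: guard c·x = 1.1902 hit at Δt = 0.6920 (t = 0.6920), x⁻ = (1.0638, 0.5841) → reset → x⁺ = (1.0155, 0.3781), jump to mode 3
Mode 3: flow for 0.7907 to horizon, guard not reached → x = (2.8426, 0.1076)

1 0.6920 0->3
final: 3 2.8426 0.1076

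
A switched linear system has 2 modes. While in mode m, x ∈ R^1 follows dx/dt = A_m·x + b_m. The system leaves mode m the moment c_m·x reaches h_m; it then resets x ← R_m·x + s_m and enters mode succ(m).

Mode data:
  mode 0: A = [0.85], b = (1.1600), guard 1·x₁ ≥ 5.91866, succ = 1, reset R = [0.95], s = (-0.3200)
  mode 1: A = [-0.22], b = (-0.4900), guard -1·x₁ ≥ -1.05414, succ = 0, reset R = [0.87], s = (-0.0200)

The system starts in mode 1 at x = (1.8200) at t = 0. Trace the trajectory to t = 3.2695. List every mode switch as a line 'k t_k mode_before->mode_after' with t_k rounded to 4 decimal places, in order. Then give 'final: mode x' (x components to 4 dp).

1 0.9535 1->0
2 2.3293 0->1
final: 1 3.8957

Mode 1: guard c·x = -1.0541 hit at Δt = 0.9535 (t = 0.9535), x⁻ = (1.0541) → reset → x⁺ = (0.8971), jump to mode 0
Mode 0: guard c·x = 5.9187 hit at Δt = 1.3758 (t = 2.3293), x⁻ = (5.9187) → reset → x⁺ = (5.3027), jump to mode 1
Mode 1: flow for 0.9402 to horizon, guard not reached → x = (3.8957)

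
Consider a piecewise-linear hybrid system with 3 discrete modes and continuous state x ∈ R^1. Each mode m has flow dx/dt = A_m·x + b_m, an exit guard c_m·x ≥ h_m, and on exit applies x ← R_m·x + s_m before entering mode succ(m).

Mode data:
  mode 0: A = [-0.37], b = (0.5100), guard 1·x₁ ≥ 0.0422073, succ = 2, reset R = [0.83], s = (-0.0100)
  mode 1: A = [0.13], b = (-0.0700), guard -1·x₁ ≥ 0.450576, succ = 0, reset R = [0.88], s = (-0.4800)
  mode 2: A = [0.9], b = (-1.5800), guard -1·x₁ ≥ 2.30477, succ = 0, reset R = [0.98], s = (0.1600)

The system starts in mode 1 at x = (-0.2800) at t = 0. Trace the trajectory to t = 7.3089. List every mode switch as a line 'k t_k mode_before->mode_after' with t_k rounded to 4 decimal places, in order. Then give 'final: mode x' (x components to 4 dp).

1 1.4562 1->0
2 2.8705 0->2
3 3.8181 2->0
4 6.4029 0->2
final: 2 -2.1556

Mode 1: guard c·x = 0.4506 hit at Δt = 1.4562 (t = 1.4562), x⁻ = (-0.4506) → reset → x⁺ = (-0.8765), jump to mode 0
Mode 0: guard c·x = 0.0422 hit at Δt = 1.4143 (t = 2.8705), x⁻ = (0.0422) → reset → x⁺ = (0.0250), jump to mode 2
Mode 2: guard c·x = 2.3048 hit at Δt = 0.9476 (t = 3.8181), x⁻ = (-2.3048) → reset → x⁺ = (-2.0987), jump to mode 0
Mode 0: guard c·x = 0.0422 hit at Δt = 2.5848 (t = 6.4029), x⁻ = (0.0422) → reset → x⁺ = (0.0250), jump to mode 2
Mode 2: flow for 0.9060 to horizon, guard not reached → x = (-2.1556)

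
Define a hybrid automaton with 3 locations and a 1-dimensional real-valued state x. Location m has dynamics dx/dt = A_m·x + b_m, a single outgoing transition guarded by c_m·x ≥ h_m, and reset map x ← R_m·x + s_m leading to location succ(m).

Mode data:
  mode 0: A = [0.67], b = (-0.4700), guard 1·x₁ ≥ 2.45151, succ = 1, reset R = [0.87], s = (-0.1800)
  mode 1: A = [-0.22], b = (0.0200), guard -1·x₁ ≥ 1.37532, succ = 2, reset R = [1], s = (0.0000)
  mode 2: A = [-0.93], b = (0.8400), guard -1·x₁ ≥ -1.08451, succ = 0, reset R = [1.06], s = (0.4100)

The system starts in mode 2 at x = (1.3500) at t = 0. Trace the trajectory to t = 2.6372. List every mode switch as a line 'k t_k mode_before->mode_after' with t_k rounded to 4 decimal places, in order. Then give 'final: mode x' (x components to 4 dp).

1 0.9699 2->0
2 2.0336 0->1
final: 1 1.7213

Mode 2: guard c·x = -1.0845 hit at Δt = 0.9699 (t = 0.9699), x⁻ = (1.0845) → reset → x⁺ = (1.5596), jump to mode 0
Mode 0: guard c·x = 2.4515 hit at Δt = 1.0637 (t = 2.0336), x⁻ = (2.4515) → reset → x⁺ = (1.9528), jump to mode 1
Mode 1: flow for 0.6036 to horizon, guard not reached → x = (1.7213)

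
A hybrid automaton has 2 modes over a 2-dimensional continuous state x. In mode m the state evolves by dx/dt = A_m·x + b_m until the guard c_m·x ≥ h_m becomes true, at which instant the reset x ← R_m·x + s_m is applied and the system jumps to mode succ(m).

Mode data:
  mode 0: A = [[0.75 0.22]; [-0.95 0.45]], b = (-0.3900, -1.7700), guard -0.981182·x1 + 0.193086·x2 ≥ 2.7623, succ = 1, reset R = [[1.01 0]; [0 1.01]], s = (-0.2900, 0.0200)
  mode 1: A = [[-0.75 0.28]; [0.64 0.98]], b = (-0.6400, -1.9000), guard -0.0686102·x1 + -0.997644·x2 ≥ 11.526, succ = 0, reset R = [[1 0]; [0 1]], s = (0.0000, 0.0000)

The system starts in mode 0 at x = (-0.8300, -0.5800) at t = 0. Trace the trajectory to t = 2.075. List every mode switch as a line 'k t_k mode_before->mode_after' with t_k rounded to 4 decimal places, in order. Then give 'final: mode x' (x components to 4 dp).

Mode 0: guard c·x = 2.7623 hit at Δt = 1.1392 (t = 1.1392), x⁻ = (-3.0572, -1.2292) → reset → x⁺ = (-3.3777, -1.2215), jump to mode 1
Mode 1: flow for 0.9358 to horizon, guard not reached → x = (-3.0409, -8.9611)

1 1.1392 0->1
final: 1 -3.0409 -8.9611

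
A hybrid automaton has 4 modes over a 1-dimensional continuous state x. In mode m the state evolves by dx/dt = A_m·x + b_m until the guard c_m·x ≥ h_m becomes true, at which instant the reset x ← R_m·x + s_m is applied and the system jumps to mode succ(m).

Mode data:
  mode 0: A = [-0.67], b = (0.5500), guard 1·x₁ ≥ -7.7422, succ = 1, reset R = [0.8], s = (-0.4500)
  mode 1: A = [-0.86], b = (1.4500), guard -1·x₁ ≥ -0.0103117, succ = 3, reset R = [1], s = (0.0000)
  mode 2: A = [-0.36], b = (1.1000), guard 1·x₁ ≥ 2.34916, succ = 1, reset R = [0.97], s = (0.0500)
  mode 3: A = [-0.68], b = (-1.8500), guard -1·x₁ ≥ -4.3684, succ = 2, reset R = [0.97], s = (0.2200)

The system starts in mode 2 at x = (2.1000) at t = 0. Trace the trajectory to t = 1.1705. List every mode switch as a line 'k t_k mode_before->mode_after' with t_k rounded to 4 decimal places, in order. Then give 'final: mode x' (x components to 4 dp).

Mode 2: guard c·x = 2.3492 hit at Δt = 0.8392 (t = 0.8392), x⁻ = (2.3492) → reset → x⁺ = (2.3287), jump to mode 1
Mode 1: flow for 0.3313 to horizon, guard not reached → x = (2.1694)

1 0.8392 2->1
final: 1 2.1694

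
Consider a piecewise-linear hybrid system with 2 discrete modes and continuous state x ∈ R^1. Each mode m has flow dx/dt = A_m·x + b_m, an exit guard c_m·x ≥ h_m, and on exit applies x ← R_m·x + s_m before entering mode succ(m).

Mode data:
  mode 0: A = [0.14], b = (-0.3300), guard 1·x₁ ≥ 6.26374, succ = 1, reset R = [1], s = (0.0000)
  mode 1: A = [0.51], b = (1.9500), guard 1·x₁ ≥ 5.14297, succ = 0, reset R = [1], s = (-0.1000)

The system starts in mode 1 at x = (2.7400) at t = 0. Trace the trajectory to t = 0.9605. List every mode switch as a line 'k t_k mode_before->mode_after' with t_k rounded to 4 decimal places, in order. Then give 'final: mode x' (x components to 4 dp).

1 0.6117 1->0
final: 0 5.1774

Mode 1: guard c·x = 5.1430 hit at Δt = 0.6117 (t = 0.6117), x⁻ = (5.1430) → reset → x⁺ = (5.0430), jump to mode 0
Mode 0: flow for 0.3488 to horizon, guard not reached → x = (5.1774)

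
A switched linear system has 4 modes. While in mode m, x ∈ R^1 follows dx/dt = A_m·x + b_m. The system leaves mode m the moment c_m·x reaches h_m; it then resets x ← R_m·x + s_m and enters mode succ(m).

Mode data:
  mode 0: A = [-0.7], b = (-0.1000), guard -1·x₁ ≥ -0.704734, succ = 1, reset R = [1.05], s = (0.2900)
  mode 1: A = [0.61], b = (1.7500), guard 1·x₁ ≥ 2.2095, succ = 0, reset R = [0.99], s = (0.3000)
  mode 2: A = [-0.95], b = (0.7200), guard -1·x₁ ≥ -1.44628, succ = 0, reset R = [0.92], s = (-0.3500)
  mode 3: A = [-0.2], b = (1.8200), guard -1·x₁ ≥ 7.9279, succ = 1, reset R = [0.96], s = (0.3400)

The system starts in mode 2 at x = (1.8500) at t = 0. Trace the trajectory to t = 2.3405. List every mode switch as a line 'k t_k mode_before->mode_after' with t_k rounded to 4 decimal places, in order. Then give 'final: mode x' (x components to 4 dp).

Mode 2: guard c·x = -1.4463 hit at Δt = 0.4858 (t = 0.4858), x⁻ = (1.4463) → reset → x⁺ = (0.9806), jump to mode 0
Mode 0: guard c·x = -0.7047 hit at Δt = 0.4025 (t = 0.8883), x⁻ = (0.7047) → reset → x⁺ = (1.0300), jump to mode 1
Mode 1: guard c·x = 2.2095 hit at Δt = 0.4333 (t = 1.3216), x⁻ = (2.2095) → reset → x⁺ = (2.4874), jump to mode 0
Mode 0: flow for 1.0189 to horizon, guard not reached → x = (1.1461)

1 0.4858 2->0
2 0.8883 0->1
3 1.3216 1->0
final: 0 1.1461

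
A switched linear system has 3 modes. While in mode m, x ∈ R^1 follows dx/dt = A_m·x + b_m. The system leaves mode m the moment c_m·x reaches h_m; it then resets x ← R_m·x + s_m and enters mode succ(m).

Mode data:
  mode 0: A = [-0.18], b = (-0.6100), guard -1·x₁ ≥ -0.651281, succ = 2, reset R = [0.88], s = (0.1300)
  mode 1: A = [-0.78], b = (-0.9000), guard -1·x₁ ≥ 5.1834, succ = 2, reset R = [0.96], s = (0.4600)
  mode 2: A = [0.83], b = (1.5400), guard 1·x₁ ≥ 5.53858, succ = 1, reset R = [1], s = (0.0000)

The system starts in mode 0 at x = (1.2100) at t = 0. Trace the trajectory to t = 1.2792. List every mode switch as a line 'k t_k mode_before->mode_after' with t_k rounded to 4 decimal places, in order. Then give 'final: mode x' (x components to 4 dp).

Mode 0: guard c·x = -0.6513 hit at Δt = 0.7196 (t = 0.7196), x⁻ = (0.6513) → reset → x⁺ = (0.7031), jump to mode 2
Mode 2: flow for 0.5596 to horizon, guard not reached → x = (2.2157)

1 0.7196 0->2
final: 2 2.2157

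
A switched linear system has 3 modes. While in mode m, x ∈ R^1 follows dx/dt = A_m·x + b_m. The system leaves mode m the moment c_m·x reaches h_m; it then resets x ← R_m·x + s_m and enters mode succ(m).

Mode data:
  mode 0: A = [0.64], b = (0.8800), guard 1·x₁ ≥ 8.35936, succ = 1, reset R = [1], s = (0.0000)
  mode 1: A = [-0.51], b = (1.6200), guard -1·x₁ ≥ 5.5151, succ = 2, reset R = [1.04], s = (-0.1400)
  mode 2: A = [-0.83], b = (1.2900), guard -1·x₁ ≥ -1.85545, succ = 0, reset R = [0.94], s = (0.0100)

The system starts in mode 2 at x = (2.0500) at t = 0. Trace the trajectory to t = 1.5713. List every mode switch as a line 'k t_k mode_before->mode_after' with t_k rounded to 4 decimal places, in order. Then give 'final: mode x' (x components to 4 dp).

Mode 2: guard c·x = -1.8555 hit at Δt = 0.6003 (t = 0.6003), x⁻ = (1.8555) → reset → x⁺ = (1.7541), jump to mode 0
Mode 0: flow for 0.9710 to horizon, guard not reached → x = (4.4502)

1 0.6003 2->0
final: 0 4.4502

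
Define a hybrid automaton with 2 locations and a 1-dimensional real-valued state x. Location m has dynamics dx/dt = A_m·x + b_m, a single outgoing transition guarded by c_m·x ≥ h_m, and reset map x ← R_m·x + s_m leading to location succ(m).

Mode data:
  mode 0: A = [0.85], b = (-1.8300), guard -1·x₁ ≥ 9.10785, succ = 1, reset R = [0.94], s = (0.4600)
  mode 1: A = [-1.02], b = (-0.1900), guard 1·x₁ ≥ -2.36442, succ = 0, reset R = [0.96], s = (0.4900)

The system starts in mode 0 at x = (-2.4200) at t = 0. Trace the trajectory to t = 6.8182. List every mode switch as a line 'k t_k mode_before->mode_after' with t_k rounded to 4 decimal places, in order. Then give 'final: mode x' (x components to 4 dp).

1 1.0602 0->1
2 2.3252 1->0
3 3.5628 0->1
4 4.8278 1->0
5 6.0654 0->1
final: 1 -3.8591

Mode 0: guard c·x = 9.1078 hit at Δt = 1.0602 (t = 1.0602), x⁻ = (-9.1078) → reset → x⁺ = (-8.1014), jump to mode 1
Mode 1: guard c·x = -2.3644 hit at Δt = 1.2650 (t = 2.3252), x⁻ = (-2.3644) → reset → x⁺ = (-1.7798), jump to mode 0
Mode 0: guard c·x = 9.1078 hit at Δt = 1.2376 (t = 3.5628), x⁻ = (-9.1078) → reset → x⁺ = (-8.1014), jump to mode 1
Mode 1: guard c·x = -2.3644 hit at Δt = 1.2650 (t = 4.8278), x⁻ = (-2.3644) → reset → x⁺ = (-1.7798), jump to mode 0
Mode 0: guard c·x = 9.1078 hit at Δt = 1.2376 (t = 6.0654), x⁻ = (-9.1078) → reset → x⁺ = (-8.1014), jump to mode 1
Mode 1: flow for 0.7528 to horizon, guard not reached → x = (-3.8591)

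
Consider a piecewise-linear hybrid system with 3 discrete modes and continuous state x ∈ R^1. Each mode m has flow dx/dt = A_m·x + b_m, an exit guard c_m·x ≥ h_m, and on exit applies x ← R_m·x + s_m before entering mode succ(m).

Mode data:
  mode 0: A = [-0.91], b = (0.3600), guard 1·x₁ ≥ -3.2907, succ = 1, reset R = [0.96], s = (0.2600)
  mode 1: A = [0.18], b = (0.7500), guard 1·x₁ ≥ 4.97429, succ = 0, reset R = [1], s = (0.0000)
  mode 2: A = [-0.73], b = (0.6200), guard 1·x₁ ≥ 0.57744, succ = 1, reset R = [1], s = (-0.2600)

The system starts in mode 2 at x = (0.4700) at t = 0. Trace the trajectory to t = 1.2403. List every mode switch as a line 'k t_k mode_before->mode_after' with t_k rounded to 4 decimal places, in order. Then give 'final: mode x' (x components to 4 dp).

Mode 2: guard c·x = 0.5774 hit at Δt = 0.4562 (t = 0.4562), x⁻ = (0.5774) → reset → x⁺ = (0.3174), jump to mode 1
Mode 1: flow for 0.7841 to horizon, guard not reached → x = (0.9972)

1 0.4562 2->1
final: 1 0.9972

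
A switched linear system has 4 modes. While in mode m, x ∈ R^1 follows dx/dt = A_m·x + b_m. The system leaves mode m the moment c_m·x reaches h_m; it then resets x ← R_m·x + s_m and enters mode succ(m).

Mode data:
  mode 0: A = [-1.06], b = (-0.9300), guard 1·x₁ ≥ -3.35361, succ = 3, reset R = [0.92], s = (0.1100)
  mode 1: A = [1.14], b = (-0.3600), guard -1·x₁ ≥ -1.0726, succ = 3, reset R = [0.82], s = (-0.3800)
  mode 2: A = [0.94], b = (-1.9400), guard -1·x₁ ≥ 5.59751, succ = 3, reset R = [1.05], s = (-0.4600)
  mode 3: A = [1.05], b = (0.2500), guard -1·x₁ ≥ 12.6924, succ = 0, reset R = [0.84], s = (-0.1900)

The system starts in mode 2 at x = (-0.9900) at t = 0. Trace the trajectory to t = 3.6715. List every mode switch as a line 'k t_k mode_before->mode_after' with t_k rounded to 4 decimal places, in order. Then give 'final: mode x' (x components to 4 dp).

1 0.9785 2->3
2 1.6584 3->0
3 2.9728 0->3
final: 3 -5.9388

Mode 2: guard c·x = 5.5975 hit at Δt = 0.9785 (t = 0.9785), x⁻ = (-5.5975) → reset → x⁺ = (-6.3374), jump to mode 3
Mode 3: guard c·x = 12.6924 hit at Δt = 0.6799 (t = 1.6584), x⁻ = (-12.6924) → reset → x⁺ = (-10.8516), jump to mode 0
Mode 0: guard c·x = -3.3536 hit at Δt = 1.3144 (t = 2.9728), x⁻ = (-3.3536) → reset → x⁺ = (-2.9753), jump to mode 3
Mode 3: flow for 0.6987 to horizon, guard not reached → x = (-5.9388)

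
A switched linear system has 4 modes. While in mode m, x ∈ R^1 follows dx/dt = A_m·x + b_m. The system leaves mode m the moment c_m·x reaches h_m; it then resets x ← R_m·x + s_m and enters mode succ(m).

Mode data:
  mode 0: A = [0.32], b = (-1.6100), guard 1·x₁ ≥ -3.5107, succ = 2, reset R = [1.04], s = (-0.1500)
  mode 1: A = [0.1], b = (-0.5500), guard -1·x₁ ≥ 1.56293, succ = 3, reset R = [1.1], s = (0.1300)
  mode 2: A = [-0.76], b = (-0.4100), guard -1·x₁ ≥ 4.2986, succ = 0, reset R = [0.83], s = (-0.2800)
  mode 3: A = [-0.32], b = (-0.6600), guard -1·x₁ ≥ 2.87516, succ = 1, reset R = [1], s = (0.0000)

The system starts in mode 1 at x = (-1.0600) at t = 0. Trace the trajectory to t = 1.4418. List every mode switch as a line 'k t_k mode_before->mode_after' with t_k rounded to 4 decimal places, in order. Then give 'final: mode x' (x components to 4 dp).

Mode 1: guard c·x = 1.5629 hit at Δt = 0.7387 (t = 0.7387), x⁻ = (-1.5629) → reset → x⁺ = (-1.5892), jump to mode 3
Mode 3: flow for 0.7031 to horizon, guard not reached → x = (-1.6846)

1 0.7387 1->3
final: 3 -1.6846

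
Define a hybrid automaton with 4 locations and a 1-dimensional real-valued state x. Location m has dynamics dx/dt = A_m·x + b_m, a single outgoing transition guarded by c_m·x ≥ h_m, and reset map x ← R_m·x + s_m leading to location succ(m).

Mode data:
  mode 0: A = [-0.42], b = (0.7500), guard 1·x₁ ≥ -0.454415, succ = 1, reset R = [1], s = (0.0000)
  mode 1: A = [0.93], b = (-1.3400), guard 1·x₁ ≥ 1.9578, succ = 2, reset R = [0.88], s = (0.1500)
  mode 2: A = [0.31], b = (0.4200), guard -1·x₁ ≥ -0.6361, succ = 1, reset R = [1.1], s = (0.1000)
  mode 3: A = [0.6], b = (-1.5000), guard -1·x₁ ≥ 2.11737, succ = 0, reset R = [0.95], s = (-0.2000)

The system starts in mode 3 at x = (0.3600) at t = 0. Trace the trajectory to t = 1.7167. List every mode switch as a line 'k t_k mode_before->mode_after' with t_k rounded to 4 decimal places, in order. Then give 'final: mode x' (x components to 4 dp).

1 1.2817 3->0
final: 0 -1.5440

Mode 3: guard c·x = 2.1174 hit at Δt = 1.2817 (t = 1.2817), x⁻ = (-2.1174) → reset → x⁺ = (-2.2115), jump to mode 0
Mode 0: flow for 0.4350 to horizon, guard not reached → x = (-1.5440)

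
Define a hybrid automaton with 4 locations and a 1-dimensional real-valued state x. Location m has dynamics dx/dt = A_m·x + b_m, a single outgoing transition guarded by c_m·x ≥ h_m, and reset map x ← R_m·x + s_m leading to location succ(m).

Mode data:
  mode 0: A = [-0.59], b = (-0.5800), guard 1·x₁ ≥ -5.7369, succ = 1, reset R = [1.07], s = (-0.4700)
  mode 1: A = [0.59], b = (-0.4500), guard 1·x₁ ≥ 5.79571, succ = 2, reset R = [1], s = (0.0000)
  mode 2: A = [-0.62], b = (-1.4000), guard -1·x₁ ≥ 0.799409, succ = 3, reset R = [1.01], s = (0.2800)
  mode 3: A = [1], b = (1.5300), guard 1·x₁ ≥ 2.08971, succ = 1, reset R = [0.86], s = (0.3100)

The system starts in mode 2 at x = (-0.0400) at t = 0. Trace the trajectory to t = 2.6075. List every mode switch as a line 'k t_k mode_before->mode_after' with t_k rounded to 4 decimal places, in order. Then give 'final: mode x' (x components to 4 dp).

Mode 2: guard c·x = 0.7994 hit at Δt = 0.6760 (t = 0.6760), x⁻ = (-0.7994) → reset → x⁺ = (-0.5274), jump to mode 3
Mode 3: guard c·x = 2.0897 hit at Δt = 1.2838 (t = 1.9598), x⁻ = (2.0897) → reset → x⁺ = (2.1072), jump to mode 1
Mode 1: flow for 0.6477 to horizon, guard not reached → x = (2.7329)

1 0.6760 2->3
2 1.9598 3->1
final: 1 2.7329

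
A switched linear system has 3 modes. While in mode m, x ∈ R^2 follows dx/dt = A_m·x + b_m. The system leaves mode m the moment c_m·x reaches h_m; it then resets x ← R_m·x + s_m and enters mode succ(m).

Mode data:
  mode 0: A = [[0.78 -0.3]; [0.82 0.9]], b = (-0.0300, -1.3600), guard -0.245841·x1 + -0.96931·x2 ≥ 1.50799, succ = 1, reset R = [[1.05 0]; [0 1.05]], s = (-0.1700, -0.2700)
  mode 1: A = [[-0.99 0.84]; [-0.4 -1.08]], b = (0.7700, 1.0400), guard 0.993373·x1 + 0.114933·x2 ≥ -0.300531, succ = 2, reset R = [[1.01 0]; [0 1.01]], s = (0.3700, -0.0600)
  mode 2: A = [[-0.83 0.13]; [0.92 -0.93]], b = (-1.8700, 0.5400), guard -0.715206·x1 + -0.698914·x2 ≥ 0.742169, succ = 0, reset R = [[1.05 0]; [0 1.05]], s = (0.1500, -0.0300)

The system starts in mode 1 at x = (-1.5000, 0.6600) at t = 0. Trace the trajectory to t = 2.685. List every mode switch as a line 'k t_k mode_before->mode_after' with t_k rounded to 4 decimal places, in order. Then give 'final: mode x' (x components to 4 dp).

1 0.4627 1->2
2 1.4606 2->0
3 1.9258 0->1
final: 1 -0.6608 0.1351

Mode 1: guard c·x = -0.3005 hit at Δt = 0.4627 (t = 0.4627), x⁻ = (-0.4074, 0.9066) → reset → x⁺ = (-0.0415, 0.8556), jump to mode 2
Mode 2: guard c·x = 0.7422 hit at Δt = 0.9979 (t = 1.4606), x⁻ = (-1.2407, 0.2078) → reset → x⁺ = (-1.1528, 0.1881), jump to mode 0
Mode 0: guard c·x = 1.5080 hit at Δt = 0.4652 (t = 1.9258), x⁻ = (-1.6101, -1.1474) → reset → x⁺ = (-1.8606, -1.4747), jump to mode 1
Mode 1: flow for 0.7592 to horizon, guard not reached → x = (-0.6608, 0.1351)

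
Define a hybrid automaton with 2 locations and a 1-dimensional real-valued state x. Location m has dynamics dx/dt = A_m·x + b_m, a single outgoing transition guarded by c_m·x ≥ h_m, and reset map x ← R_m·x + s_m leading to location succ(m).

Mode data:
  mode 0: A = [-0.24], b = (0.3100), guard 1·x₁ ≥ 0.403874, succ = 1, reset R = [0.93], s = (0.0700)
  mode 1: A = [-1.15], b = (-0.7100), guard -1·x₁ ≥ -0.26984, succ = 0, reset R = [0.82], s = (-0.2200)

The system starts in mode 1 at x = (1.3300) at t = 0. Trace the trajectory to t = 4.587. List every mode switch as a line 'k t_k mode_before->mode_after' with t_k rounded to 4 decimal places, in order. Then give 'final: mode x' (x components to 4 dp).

Mode 1: guard c·x = -0.2698 hit at Δt = 0.6836 (t = 0.6836), x⁻ = (0.2698) → reset → x⁺ = (0.0013), jump to mode 0
Mode 0: guard c·x = 0.4039 hit at Δt = 1.5582 (t = 2.2418), x⁻ = (0.4039) → reset → x⁺ = (0.4456), jump to mode 1
Mode 1: guard c·x = -0.2698 hit at Δt = 0.1572 (t = 2.3990), x⁻ = (0.2698) → reset → x⁺ = (0.0013), jump to mode 0
Mode 0: guard c·x = 0.4039 hit at Δt = 1.5582 (t = 3.9572), x⁻ = (0.4039) → reset → x⁺ = (0.4456), jump to mode 1
Mode 1: guard c·x = -0.2698 hit at Δt = 0.1572 (t = 4.1143), x⁻ = (0.2698) → reset → x⁺ = (0.0013), jump to mode 0
Mode 0: flow for 0.4727 to horizon, guard not reached → x = (0.1397)

1 0.6836 1->0
2 2.2418 0->1
3 2.3990 1->0
4 3.9572 0->1
5 4.1143 1->0
final: 0 0.1397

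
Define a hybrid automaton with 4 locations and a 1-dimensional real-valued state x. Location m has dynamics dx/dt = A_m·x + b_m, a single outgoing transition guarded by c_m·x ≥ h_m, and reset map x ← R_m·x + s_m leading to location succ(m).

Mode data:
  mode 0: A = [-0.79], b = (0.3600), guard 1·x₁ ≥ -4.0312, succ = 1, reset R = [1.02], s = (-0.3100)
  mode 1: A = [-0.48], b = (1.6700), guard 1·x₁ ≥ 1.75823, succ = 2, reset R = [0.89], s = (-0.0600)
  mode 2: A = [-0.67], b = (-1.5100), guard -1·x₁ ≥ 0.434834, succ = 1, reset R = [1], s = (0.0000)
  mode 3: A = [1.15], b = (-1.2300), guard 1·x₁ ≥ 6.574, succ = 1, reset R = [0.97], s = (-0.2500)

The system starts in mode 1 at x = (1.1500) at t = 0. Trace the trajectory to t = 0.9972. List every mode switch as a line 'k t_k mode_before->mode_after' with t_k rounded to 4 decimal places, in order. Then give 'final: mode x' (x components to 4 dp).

1 0.6305 1->2
final: 2 0.6861

Mode 1: guard c·x = 1.7582 hit at Δt = 0.6305 (t = 0.6305), x⁻ = (1.7582) → reset → x⁺ = (1.5048), jump to mode 2
Mode 2: flow for 0.3667 to horizon, guard not reached → x = (0.6861)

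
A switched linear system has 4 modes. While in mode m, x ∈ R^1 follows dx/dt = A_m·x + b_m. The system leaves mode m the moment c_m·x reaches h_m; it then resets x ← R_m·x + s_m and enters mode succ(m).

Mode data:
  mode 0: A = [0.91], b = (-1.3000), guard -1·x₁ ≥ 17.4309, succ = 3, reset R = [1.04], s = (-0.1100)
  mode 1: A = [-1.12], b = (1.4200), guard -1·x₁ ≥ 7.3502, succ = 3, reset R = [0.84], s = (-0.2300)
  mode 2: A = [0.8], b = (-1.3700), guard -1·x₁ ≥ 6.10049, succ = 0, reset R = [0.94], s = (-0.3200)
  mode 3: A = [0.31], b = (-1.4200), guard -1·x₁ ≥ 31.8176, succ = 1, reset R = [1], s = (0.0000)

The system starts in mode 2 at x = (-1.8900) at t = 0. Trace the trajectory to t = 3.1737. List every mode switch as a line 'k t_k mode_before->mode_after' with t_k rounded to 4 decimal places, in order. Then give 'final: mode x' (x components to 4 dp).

Mode 2: guard c·x = 6.1005 hit at Δt = 0.9677 (t = 0.9677), x⁻ = (-6.1005) → reset → x⁺ = (-6.0545), jump to mode 0
Mode 0: guard c·x = 17.4309 hit at Δt = 1.0158 (t = 1.9835), x⁻ = (-17.4309) → reset → x⁺ = (-18.2381), jump to mode 3
Mode 3: flow for 1.1902 to horizon, guard not reached → x = (-28.4206)

1 0.9677 2->0
2 1.9835 0->3
final: 3 -28.4206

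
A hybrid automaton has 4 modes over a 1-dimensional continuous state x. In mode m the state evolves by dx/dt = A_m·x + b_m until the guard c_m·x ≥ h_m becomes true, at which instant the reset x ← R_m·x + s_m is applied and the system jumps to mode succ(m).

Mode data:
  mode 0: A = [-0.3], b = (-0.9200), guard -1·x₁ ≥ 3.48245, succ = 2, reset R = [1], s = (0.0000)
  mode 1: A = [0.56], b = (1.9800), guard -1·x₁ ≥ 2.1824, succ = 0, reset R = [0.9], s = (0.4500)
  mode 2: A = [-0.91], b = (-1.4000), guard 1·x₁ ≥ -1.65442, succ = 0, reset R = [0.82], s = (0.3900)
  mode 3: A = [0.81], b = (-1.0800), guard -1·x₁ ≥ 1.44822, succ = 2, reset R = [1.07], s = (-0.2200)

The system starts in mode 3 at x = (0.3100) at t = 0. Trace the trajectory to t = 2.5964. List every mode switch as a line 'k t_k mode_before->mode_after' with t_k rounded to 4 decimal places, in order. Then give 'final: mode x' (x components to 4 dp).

Mode 3: guard c·x = 1.4482 hit at Δt = 1.2345 (t = 1.2345), x⁻ = (-1.4482) → reset → x⁺ = (-1.7696), jump to mode 2
Mode 2: guard c·x = -1.6544 hit at Δt = 0.7580 (t = 1.9925), x⁻ = (-1.6544) → reset → x⁺ = (-0.9666), jump to mode 0
Mode 0: flow for 0.6039 to horizon, guard not reached → x = (-1.3146)

1 1.2345 3->2
2 1.9925 2->0
final: 0 -1.3146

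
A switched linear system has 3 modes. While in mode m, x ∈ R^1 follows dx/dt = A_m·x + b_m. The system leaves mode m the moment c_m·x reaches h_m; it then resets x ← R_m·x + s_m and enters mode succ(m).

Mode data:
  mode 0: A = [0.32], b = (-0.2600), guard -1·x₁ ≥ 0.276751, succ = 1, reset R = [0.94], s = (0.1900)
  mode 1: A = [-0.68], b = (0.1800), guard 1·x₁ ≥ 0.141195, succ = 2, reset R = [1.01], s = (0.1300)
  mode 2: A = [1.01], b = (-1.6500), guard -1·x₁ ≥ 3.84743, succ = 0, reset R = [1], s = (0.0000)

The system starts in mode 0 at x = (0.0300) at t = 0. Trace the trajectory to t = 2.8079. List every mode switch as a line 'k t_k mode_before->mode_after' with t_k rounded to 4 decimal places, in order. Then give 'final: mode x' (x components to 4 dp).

Mode 0: guard c·x = 0.2768 hit at Δt = 1.0336 (t = 1.0336), x⁻ = (-0.2768) → reset → x⁺ = (-0.0701), jump to mode 1
Mode 1: guard c·x = 0.1412 hit at Δt = 1.4667 (t = 2.5003), x⁻ = (0.1412) → reset → x⁺ = (0.2726), jump to mode 2
Mode 2: flow for 0.3076 to horizon, guard not reached → x = (-0.2233)

1 1.0336 0->1
2 2.5003 1->2
final: 2 -0.2233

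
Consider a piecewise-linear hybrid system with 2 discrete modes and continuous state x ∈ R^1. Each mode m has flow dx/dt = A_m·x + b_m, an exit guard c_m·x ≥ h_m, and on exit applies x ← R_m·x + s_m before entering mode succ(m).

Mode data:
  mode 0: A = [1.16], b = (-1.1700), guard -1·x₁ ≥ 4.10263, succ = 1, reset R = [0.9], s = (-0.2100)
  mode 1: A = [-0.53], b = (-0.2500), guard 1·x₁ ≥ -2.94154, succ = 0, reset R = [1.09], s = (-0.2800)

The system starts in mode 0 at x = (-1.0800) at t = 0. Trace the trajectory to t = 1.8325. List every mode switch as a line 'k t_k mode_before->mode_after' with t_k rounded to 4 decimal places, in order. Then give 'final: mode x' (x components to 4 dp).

Mode 0: guard c·x = 4.1026 hit at Δt = 0.7715 (t = 0.7715), x⁻ = (-4.1026) → reset → x⁺ = (-3.9024), jump to mode 1
Mode 1: guard c·x = -2.9415 hit at Δt = 0.6200 (t = 1.3915), x⁻ = (-2.9415) → reset → x⁺ = (-3.4863), jump to mode 0
Mode 0: guard c·x = 4.1026 hit at Δt = 0.1108 (t = 1.5023), x⁻ = (-4.1026) → reset → x⁺ = (-3.9024), jump to mode 1
Mode 1: flow for 0.3302 to horizon, guard not reached → x = (-3.3515)

1 0.7715 0->1
2 1.3915 1->0
3 1.5023 0->1
final: 1 -3.3515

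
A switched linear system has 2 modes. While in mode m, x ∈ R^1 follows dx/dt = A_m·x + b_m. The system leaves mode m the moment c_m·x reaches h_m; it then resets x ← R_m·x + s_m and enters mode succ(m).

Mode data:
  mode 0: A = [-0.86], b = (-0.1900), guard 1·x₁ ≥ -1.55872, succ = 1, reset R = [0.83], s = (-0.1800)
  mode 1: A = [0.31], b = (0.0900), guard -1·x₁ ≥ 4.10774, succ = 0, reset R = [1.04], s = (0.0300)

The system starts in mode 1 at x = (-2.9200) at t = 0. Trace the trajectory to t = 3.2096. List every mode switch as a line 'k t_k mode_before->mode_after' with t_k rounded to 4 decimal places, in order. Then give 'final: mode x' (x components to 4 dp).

1 1.2023 1->0
2 2.4820 0->1
final: 1 -1.7732

Mode 1: guard c·x = 4.1077 hit at Δt = 1.2023 (t = 1.2023), x⁻ = (-4.1077) → reset → x⁺ = (-4.2420), jump to mode 0
Mode 0: guard c·x = -1.5587 hit at Δt = 1.2797 (t = 2.4820), x⁻ = (-1.5587) → reset → x⁺ = (-1.4737), jump to mode 1
Mode 1: flow for 0.7276 to horizon, guard not reached → x = (-1.7732)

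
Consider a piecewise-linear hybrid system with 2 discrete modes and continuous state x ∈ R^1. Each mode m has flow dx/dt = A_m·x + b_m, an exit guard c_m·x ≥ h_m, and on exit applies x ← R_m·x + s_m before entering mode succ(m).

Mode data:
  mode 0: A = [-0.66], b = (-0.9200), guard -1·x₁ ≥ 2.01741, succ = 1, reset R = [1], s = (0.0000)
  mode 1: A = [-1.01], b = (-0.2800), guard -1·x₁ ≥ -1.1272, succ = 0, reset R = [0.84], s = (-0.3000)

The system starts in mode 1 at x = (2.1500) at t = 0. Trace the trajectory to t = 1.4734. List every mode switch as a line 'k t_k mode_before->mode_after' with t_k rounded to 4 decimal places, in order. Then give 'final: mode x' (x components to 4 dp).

1 0.5417 1->0
final: 0 -0.2905

Mode 1: guard c·x = -1.1272 hit at Δt = 0.5417 (t = 0.5417), x⁻ = (1.1272) → reset → x⁺ = (0.6468), jump to mode 0
Mode 0: flow for 0.9317 to horizon, guard not reached → x = (-0.2905)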